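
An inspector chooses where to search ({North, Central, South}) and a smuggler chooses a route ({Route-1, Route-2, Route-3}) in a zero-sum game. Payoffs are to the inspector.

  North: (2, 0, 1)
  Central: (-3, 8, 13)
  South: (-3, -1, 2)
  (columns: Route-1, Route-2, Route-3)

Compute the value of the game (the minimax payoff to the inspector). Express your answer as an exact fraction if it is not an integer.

16/13

Row minima: North → 0, Central → -3, South → -3; maximin = 0.
Column maxima: Route-1 → 2, Route-2 → 8, Route-3 → 13; minimax = 2.
0 ≠ 2, so there is no saddle point; optimal play is mixed.
Route-3 is strictly dominated by Route-2 (it gives the inspector strictly more in every row), so the smuggler never plays it.
With Route-3 eliminated, South is strictly dominated by North (North gives the inspector strictly more in every remaining column), so the inspector never plays it.
On the remaining 2×2 (North, Central vs Route-1, Route-2):
Let the inspector play North with probability p. Expected payoff against Route-1: 2p + (-3)(1−p) = 5p − 3; against Route-2: 0p + 8(1−p) = −8p + 8.
Setting these equal: 5p − 3 = −8p + 8 ⇒ 13p = 11 ⇒ p = 11/13, and the value is (5)·(11/13) − 3 = 16/13.
For the smuggler: with q = P(Route-1), equating North's and Central's payoffs gives 2q = −11q + 8 ⇒ q = 8/13.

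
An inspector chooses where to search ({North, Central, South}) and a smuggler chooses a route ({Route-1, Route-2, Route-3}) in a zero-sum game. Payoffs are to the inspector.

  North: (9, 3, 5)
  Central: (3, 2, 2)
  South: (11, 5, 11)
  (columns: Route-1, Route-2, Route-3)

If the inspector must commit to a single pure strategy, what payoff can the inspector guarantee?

Row minima: North → 3, Central → 2, South → 5.
The best of these is 5.

5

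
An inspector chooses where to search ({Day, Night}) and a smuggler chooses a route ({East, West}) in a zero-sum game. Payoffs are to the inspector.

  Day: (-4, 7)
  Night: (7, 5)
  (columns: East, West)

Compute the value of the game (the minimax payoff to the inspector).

69/13

Row minima: Day → -4, Night → 5; maximin = 5.
Column maxima: East → 7, West → 7; minimax = 7.
5 ≠ 7, so there is no saddle point; optimal play is mixed.
Let the inspector play Day with probability p. Expected payoff against East: (-4)p + 7(1−p) = −11p + 7; against West: 7p + 5(1−p) = 2p + 5.
Setting these equal: −11p + 7 = 2p + 5 ⇒ −13p = -2 ⇒ p = 2/13, and the value is (-11)·(2/13) + 7 = 69/13.
For the smuggler: with q = P(East), equating Day's and Night's payoffs gives −11q + 7 = 2q + 5 ⇒ q = 2/13.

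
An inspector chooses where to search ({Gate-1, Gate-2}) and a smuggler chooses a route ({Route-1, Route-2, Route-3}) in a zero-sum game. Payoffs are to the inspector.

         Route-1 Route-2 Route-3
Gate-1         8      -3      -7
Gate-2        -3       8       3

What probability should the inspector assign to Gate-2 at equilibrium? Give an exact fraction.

Row minima: Gate-1 → -7, Gate-2 → -3; maximin = -3.
Column maxima: Route-1 → 8, Route-2 → 8, Route-3 → 3; minimax = 3.
-3 ≠ 3, so there is no saddle point; optimal play is mixed.
Route-2 is strictly dominated by Route-3 (it gives the inspector strictly more in every row), so the smuggler never plays it.
On the remaining 2×2 (Gate-1, Gate-2 vs Route-1, Route-3):
Let the inspector play Gate-1 with probability p. Expected payoff against Route-1: 8p + (-3)(1−p) = 11p − 3; against Route-3: (-7)p + 3(1−p) = −10p + 3.
Setting these equal: 11p − 3 = −10p + 3 ⇒ 21p = 6 ⇒ p = 2/7, and the value is (11)·(2/7) − 3 = 1/7.
For the smuggler: with q = P(Route-1), equating Gate-1's and Gate-2's payoffs gives 15q − 7 = −6q + 3 ⇒ q = 10/21.

5/7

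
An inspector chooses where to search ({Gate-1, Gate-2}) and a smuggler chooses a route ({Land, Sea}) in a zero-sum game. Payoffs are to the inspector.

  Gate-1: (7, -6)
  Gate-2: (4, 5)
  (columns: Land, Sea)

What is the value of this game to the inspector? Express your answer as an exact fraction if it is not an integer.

59/14

Row minima: Gate-1 → -6, Gate-2 → 4; maximin = 4.
Column maxima: Land → 7, Sea → 5; minimax = 5.
4 ≠ 5, so there is no saddle point; optimal play is mixed.
Let the inspector play Gate-1 with probability p. Expected payoff against Land: 7p + 4(1−p) = 3p + 4; against Sea: (-6)p + 5(1−p) = −11p + 5.
Setting these equal: 3p + 4 = −11p + 5 ⇒ 14p = 1 ⇒ p = 1/14, and the value is (3)·(1/14) + 4 = 59/14.
For the smuggler: with q = P(Land), equating Gate-1's and Gate-2's payoffs gives 13q − 6 = −q + 5 ⇒ q = 11/14.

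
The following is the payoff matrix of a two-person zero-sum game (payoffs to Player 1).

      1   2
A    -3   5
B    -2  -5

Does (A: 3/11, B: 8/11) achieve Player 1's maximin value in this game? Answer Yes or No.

Against 1 this mix gives (3/11)·(-3) + (8/11)·(-2) = -25/11.
Against 2 this mix gives (3/11)·5 + (8/11)·(-5) = -25/11.
All of Player 2's active replies (1, 2) yield -25/11, and no column does worse for Player 1. The mix makes Player 2 indifferent and guarantees -25/11, so it is optimal.

Yes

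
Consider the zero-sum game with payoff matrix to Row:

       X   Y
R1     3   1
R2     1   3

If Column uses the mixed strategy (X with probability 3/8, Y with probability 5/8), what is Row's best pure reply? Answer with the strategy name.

Expected payoff of R1: (3/8)·3 + (5/8)·1 = 7/4.
Expected payoff of R2: (3/8)·1 + (5/8)·3 = 9/4.
The largest is 9/4, so Row's best response is R2.

R2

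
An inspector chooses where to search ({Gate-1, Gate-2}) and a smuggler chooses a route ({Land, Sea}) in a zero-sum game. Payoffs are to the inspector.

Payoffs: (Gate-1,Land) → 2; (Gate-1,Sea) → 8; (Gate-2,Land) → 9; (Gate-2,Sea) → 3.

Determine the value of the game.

Row minima: Gate-1 → 2, Gate-2 → 3; maximin = 3.
Column maxima: Land → 9, Sea → 8; minimax = 8.
3 ≠ 8, so there is no saddle point; optimal play is mixed.
Let the inspector play Gate-1 with probability p. Expected payoff against Land: 2p + 9(1−p) = −7p + 9; against Sea: 8p + 3(1−p) = 5p + 3.
Setting these equal: −7p + 9 = 5p + 3 ⇒ −12p = -6 ⇒ p = 1/2, and the value is (-7)·(1/2) + 9 = 11/2.
For the smuggler: with q = P(Land), equating Gate-1's and Gate-2's payoffs gives −6q + 8 = 6q + 3 ⇒ q = 5/12.

11/2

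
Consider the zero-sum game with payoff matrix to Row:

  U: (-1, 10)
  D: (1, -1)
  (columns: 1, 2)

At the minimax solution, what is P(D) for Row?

11/13

Row minima: U → -1, D → -1; maximin = -1.
Column maxima: 1 → 1, 2 → 10; minimax = 1.
-1 ≠ 1, so there is no saddle point; optimal play is mixed.
Let Row play U with probability p. Expected payoff against 1: (-1)p + 1(1−p) = −2p + 1; against 2: 10p + (-1)(1−p) = 11p − 1.
Setting these equal: −2p + 1 = 11p − 1 ⇒ −13p = -2 ⇒ p = 2/13, and the value is (-2)·(2/13) + 1 = 9/13.
For Column: with q = P(1), equating U's and D's payoffs gives −11q + 10 = 2q − 1 ⇒ q = 11/13.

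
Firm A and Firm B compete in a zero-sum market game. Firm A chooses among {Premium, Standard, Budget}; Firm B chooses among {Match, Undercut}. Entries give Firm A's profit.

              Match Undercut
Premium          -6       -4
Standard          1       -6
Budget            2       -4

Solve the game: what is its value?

Row minima: Premium → -6, Standard → -6, Budget → -4; maximin = -4.
Column maxima: Match → 2, Undercut → -4; minimax = -4.
Since maximin = minimax = -4, there is a saddle point and the value is -4.

-4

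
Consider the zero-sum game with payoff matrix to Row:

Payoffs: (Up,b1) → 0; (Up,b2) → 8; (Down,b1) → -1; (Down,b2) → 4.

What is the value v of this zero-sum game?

Row minima: Up → 0, Down → -1; maximin = 0.
Column maxima: b1 → 0, b2 → 8; minimax = 0.
Since maximin = minimax = 0, there is a saddle point and the value is 0.

0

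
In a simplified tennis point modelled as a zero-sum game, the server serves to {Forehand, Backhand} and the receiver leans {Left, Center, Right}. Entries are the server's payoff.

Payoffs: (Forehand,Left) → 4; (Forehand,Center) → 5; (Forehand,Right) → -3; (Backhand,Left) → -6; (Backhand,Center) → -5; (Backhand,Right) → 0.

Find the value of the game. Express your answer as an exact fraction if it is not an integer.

-18/13

Row minima: Forehand → -3, Backhand → -6; maximin = -3.
Column maxima: Left → 4, Center → 5, Right → 0; minimax = 0.
-3 ≠ 0, so there is no saddle point; optimal play is mixed.
Center is strictly dominated by Left (it gives the server strictly more in every row), so the receiver never plays it.
On the remaining 2×2 (Forehand, Backhand vs Left, Right):
Let the server play Forehand with probability p. Expected payoff against Left: 4p + (-6)(1−p) = 10p − 6; against Right: (-3)p + 0(1−p) = −3p.
Setting these equal: 10p − 6 = −3p ⇒ 13p = 6 ⇒ p = 6/13, and the value is (10)·(6/13) − 6 = -18/13.
For the receiver: with q = P(Left), equating Forehand's and Backhand's payoffs gives 7q − 3 = −6q ⇒ q = 3/13.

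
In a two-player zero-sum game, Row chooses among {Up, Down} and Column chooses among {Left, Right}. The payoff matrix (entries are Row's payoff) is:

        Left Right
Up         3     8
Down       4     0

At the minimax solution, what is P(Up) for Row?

Row minima: Up → 3, Down → 0; maximin = 3.
Column maxima: Left → 4, Right → 8; minimax = 4.
3 ≠ 4, so there is no saddle point; optimal play is mixed.
Let Row play Up with probability p. Expected payoff against Left: 3p + 4(1−p) = −p + 4; against Right: 8p + 0(1−p) = 8p.
Setting these equal: −p + 4 = 8p ⇒ −9p = -4 ⇒ p = 4/9, and the value is (-1)·(4/9) + 4 = 32/9.
For Column: with q = P(Left), equating Up's and Down's payoffs gives −5q + 8 = 4q ⇒ q = 8/9.

4/9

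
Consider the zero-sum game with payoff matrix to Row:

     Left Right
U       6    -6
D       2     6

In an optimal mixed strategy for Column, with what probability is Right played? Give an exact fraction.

Row minima: U → -6, D → 2; maximin = 2.
Column maxima: Left → 6, Right → 6; minimax = 6.
2 ≠ 6, so there is no saddle point; optimal play is mixed.
Let Row play U with probability p. Expected payoff against Left: 6p + 2(1−p) = 4p + 2; against Right: (-6)p + 6(1−p) = −12p + 6.
Setting these equal: 4p + 2 = −12p + 6 ⇒ 16p = 4 ⇒ p = 1/4, and the value is (4)·(1/4) + 2 = 3.
For Column: with q = P(Left), equating U's and D's payoffs gives 12q − 6 = −4q + 6 ⇒ q = 3/4.

1/4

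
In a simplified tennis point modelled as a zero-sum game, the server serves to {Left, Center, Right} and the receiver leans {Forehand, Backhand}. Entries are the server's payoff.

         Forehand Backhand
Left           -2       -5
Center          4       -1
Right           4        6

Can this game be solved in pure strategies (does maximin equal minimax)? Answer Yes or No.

Yes

Row minima: Left → -5, Center → -1, Right → 4; maximin = 4.
Column maxima: Forehand → 4, Backhand → 6; minimax = 4.
maximin = minimax = 4, so a saddle point exists.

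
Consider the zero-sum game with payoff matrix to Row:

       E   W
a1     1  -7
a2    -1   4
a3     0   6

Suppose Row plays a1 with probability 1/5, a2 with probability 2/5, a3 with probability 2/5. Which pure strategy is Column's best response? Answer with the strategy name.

E

If Column plays E, Row's expected payoff is (1/5)·1 + (2/5)·(-1) + (2/5)·0 = -1/5.
If Column plays W, Row's expected payoff is (1/5)·(-7) + (2/5)·4 + (2/5)·6 = 13/5.
Column minimizes Row's payoff; the smallest is -1/5, so the best response is E.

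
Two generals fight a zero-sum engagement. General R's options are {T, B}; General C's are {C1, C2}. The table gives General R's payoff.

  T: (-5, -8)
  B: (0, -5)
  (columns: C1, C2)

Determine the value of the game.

Row minima: T → -8, B → -5; maximin = -5.
Column maxima: C1 → 0, C2 → -5; minimax = -5.
Since maximin = minimax = -5, there is a saddle point and the value is -5.

-5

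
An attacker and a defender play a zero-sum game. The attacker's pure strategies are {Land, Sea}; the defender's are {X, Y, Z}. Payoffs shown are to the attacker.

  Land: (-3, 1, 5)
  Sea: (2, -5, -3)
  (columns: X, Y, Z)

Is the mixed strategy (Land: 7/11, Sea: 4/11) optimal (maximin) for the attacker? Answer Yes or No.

Yes

Against X this mix gives (7/11)·(-3) + (4/11)·2 = -13/11.
Against Y this mix gives (7/11)·1 + (4/11)·(-5) = -13/11.
Against Z this mix gives (7/11)·5 + (4/11)·(-3) = 23/11.
All of the defender's active replies (X, Y) yield -13/11, and no column does worse for the attacker. The mix makes the defender indifferent and guarantees -13/11, so it is optimal.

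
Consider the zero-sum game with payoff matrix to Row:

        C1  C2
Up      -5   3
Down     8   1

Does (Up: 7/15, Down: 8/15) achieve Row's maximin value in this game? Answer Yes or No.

Yes

Against C1 this mix gives (7/15)·(-5) + (8/15)·8 = 29/15.
Against C2 this mix gives (7/15)·3 + (8/15)·1 = 29/15.
All of Column's active replies (C1, C2) yield 29/15, and no column does worse for Row. The mix makes Column indifferent and guarantees 29/15, so it is optimal.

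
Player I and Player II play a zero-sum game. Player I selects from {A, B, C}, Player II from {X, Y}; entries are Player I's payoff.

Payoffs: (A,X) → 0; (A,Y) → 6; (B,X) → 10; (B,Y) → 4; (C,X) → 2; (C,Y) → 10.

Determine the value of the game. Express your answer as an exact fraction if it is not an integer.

46/7

Row minima: A → 0, B → 4, C → 2; maximin = 4.
Column maxima: X → 10, Y → 10; minimax = 10.
4 ≠ 10, so there is no saddle point; optimal play is mixed.
A is strictly dominated by C, so Player I never plays it.
On the remaining 2×2 (B, C vs X, Y):
Let Player I play B with probability p. Expected payoff against X: 10p + 2(1−p) = 8p + 2; against Y: 4p + 10(1−p) = −6p + 10.
Setting these equal: 8p + 2 = −6p + 10 ⇒ 14p = 8 ⇒ p = 4/7, and the value is (8)·(4/7) + 2 = 46/7.
For Player II: with q = P(X), equating B's and C's payoffs gives 6q + 4 = −8q + 10 ⇒ q = 3/7.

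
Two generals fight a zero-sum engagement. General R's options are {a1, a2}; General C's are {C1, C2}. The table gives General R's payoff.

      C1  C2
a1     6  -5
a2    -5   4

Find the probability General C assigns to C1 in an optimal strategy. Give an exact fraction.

Row minima: a1 → -5, a2 → -5; maximin = -5.
Column maxima: C1 → 6, C2 → 4; minimax = 4.
-5 ≠ 4, so there is no saddle point; optimal play is mixed.
Let General R play a1 with probability p. Expected payoff against C1: 6p + (-5)(1−p) = 11p − 5; against C2: (-5)p + 4(1−p) = −9p + 4.
Setting these equal: 11p − 5 = −9p + 4 ⇒ 20p = 9 ⇒ p = 9/20, and the value is (11)·(9/20) − 5 = -1/20.
For General C: with q = P(C1), equating a1's and a2's payoffs gives 11q − 5 = −9q + 4 ⇒ q = 9/20.

9/20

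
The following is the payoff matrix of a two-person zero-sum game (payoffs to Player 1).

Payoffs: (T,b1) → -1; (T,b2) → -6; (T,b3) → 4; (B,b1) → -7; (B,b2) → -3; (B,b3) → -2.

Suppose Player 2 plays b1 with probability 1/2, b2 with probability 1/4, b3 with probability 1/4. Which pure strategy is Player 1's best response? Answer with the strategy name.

Expected payoff of T: (1/2)·(-1) + (1/4)·(-6) + (1/4)·4 = -1.
Expected payoff of B: (1/2)·(-7) + (1/4)·(-3) + (1/4)·(-2) = -19/4.
The largest is -1, so Player 1's best response is T.

T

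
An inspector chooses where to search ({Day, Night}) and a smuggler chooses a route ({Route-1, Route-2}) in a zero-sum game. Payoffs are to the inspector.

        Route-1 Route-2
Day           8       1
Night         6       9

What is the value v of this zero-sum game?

33/5

Row minima: Day → 1, Night → 6; maximin = 6.
Column maxima: Route-1 → 8, Route-2 → 9; minimax = 8.
6 ≠ 8, so there is no saddle point; optimal play is mixed.
Let the inspector play Day with probability p. Expected payoff against Route-1: 8p + 6(1−p) = 2p + 6; against Route-2: 1p + 9(1−p) = −8p + 9.
Setting these equal: 2p + 6 = −8p + 9 ⇒ 10p = 3 ⇒ p = 3/10, and the value is (2)·(3/10) + 6 = 33/5.
For the smuggler: with q = P(Route-1), equating Day's and Night's payoffs gives 7q + 1 = −3q + 9 ⇒ q = 4/5.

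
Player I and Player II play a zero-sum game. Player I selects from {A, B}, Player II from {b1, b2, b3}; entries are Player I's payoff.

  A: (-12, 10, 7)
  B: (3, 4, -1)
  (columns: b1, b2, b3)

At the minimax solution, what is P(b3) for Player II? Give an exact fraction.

15/23

Row minima: A → -12, B → -1; maximin = -1.
Column maxima: b1 → 3, b2 → 10, b3 → 7; minimax = 3.
-1 ≠ 3, so there is no saddle point; optimal play is mixed.
b2 is strictly dominated by b1 (it gives Player I strictly more in every row), so Player II never plays it.
On the remaining 2×2 (A, B vs b1, b3):
Let Player I play A with probability p. Expected payoff against b1: (-12)p + 3(1−p) = −15p + 3; against b3: 7p + (-1)(1−p) = 8p − 1.
Setting these equal: −15p + 3 = 8p − 1 ⇒ −23p = -4 ⇒ p = 4/23, and the value is (-15)·(4/23) + 3 = 9/23.
For Player II: with q = P(b1), equating A's and B's payoffs gives −19q + 7 = 4q − 1 ⇒ q = 8/23.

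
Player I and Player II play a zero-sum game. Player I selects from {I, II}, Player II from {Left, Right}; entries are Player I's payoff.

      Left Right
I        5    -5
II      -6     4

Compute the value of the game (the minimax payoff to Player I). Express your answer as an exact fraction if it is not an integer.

-1/2

Row minima: I → -5, II → -6; maximin = -5.
Column maxima: Left → 5, Right → 4; minimax = 4.
-5 ≠ 4, so there is no saddle point; optimal play is mixed.
Let Player I play I with probability p. Expected payoff against Left: 5p + (-6)(1−p) = 11p − 6; against Right: (-5)p + 4(1−p) = −9p + 4.
Setting these equal: 11p − 6 = −9p + 4 ⇒ 20p = 10 ⇒ p = 1/2, and the value is (11)·(1/2) − 6 = -1/2.
For Player II: with q = P(Left), equating I's and II's payoffs gives 10q − 5 = −10q + 4 ⇒ q = 9/20.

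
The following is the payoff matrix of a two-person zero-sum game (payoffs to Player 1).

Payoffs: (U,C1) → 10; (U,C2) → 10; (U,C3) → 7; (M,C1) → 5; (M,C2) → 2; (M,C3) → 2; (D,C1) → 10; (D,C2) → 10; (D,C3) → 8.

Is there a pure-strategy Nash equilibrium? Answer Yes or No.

Yes

Row minima: U → 7, M → 2, D → 8; maximin = 8.
Column maxima: C1 → 10, C2 → 10, C3 → 8; minimax = 8.
maximin = minimax = 8, so a saddle point exists.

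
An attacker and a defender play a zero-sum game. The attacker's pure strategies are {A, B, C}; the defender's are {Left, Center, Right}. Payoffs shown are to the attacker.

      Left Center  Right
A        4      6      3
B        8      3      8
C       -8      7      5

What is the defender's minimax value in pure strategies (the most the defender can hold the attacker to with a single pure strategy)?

Column maxima: Left → 8, Center → 7, Right → 8.
The smallest of these is 7.

7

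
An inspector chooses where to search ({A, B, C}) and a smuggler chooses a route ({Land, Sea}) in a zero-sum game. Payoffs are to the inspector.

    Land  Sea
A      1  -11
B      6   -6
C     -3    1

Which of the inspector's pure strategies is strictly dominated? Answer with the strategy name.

A

B gives a strictly higher payoff than A against every column: 6 > 1, -6 > -11.
So A is strictly dominated and the inspector never plays it.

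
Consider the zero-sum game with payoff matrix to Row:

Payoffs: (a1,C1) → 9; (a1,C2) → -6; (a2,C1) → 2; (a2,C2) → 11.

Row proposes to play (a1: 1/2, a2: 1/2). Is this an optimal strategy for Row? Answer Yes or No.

Against C1 this mix gives (1/2)·9 + (1/2)·2 = 11/2.
Against C2 this mix gives (1/2)·(-6) + (1/2)·11 = 5/2.
Column will play C2, holding Row to 5/2. Shifting weight toward the row that does better against C2 would raise this floor (the equalizing mix achieves 37/8 against both C2 and C1), so the proposed strategy is not optimal.

No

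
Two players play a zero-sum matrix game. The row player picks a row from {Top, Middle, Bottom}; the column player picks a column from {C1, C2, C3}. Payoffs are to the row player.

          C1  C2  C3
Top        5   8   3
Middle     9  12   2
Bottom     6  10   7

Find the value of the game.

Row minima: Top → 3, Middle → 2, Bottom → 6; maximin = 6.
Column maxima: C1 → 9, C2 → 12, C3 → 7; minimax = 7.
6 ≠ 7, so there is no saddle point; optimal play is mixed.
Top is strictly dominated by Bottom, so the row player never plays it.
C2 is strictly dominated by C1 (it gives the row player strictly more in every row), so the column player never plays it.
On the remaining 2×2 (Middle, Bottom vs C1, C3):
Let the row player play Middle with probability p. Expected payoff against C1: 9p + 6(1−p) = 3p + 6; against C3: 2p + 7(1−p) = −5p + 7.
Setting these equal: 3p + 6 = −5p + 7 ⇒ 8p = 1 ⇒ p = 1/8, and the value is (3)·(1/8) + 6 = 51/8.
For the column player: with q = P(C1), equating Middle's and Bottom's payoffs gives 7q + 2 = −q + 7 ⇒ q = 5/8.

51/8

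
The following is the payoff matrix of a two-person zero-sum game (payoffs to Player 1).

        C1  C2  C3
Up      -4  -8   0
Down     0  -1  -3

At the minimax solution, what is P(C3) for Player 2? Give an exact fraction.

Row minima: Up → -8, Down → -3; maximin = -3.
Column maxima: C1 → 0, C2 → -1, C3 → 0; minimax = -1.
-3 ≠ -1, so there is no saddle point; optimal play is mixed.
C1 is strictly dominated by C2 (it gives Player 1 strictly more in every row), so Player 2 never plays it.
On the remaining 2×2 (Up, Down vs C2, C3):
Let Player 1 play Up with probability p. Expected payoff against C2: (-8)p + (-1)(1−p) = −7p − 1; against C3: 0p + (-3)(1−p) = 3p − 3.
Setting these equal: −7p − 1 = 3p − 3 ⇒ −10p = -2 ⇒ p = 1/5, and the value is (-7)·(1/5) − 1 = -12/5.
For Player 2: with q = P(C2), equating Up's and Down's payoffs gives −8q = 2q − 3 ⇒ q = 3/10.

7/10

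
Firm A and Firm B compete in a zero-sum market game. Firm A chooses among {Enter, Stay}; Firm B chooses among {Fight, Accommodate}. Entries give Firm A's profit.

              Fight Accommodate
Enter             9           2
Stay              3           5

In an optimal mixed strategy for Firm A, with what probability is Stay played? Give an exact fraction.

7/9

Row minima: Enter → 2, Stay → 3; maximin = 3.
Column maxima: Fight → 9, Accommodate → 5; minimax = 5.
3 ≠ 5, so there is no saddle point; optimal play is mixed.
Let Firm A play Enter with probability p. Expected payoff against Fight: 9p + 3(1−p) = 6p + 3; against Accommodate: 2p + 5(1−p) = −3p + 5.
Setting these equal: 6p + 3 = −3p + 5 ⇒ 9p = 2 ⇒ p = 2/9, and the value is (6)·(2/9) + 3 = 13/3.
For Firm B: with q = P(Fight), equating Enter's and Stay's payoffs gives 7q + 2 = −2q + 5 ⇒ q = 1/3.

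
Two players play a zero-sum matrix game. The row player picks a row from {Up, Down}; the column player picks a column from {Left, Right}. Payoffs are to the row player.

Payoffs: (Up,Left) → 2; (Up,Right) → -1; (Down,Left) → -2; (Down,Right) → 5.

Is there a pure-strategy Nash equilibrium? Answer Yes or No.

No

Row minima: Up → -1, Down → -2; maximin = -1.
Column maxima: Left → 2, Right → 5; minimax = 2.
-1 ≠ 2, so no pure-strategy equilibrium exists.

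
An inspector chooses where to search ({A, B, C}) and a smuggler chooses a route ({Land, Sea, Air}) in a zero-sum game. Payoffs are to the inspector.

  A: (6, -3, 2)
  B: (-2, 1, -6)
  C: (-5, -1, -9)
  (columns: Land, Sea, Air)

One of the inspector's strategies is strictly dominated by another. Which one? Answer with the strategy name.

C

B gives a strictly higher payoff than C against every column: -2 > -5, 1 > -1, -6 > -9.
So C is strictly dominated and the inspector never plays it.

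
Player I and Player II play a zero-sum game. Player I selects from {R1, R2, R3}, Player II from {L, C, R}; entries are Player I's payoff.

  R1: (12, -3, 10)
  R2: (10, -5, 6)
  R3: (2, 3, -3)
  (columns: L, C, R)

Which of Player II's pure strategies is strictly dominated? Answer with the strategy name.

R holds Player I's payoff strictly below L in every row: 10 < 12, 6 < 10, -3 < 2.
So L is strictly dominated for Player II.

L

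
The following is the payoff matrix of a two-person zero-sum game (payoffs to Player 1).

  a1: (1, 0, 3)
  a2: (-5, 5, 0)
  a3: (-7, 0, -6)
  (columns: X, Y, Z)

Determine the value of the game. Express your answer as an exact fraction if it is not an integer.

5/11

Row minima: a1 → 0, a2 → -5, a3 → -7; maximin = 0.
Column maxima: X → 1, Y → 5, Z → 3; minimax = 1.
0 ≠ 1, so there is no saddle point; optimal play is mixed.
a3 is strictly dominated by a2, so Player 1 never plays it.
Z is strictly dominated by X (it gives Player 1 strictly more in every row), so Player 2 never plays it.
On the remaining 2×2 (a1, a2 vs X, Y):
Let Player 1 play a1 with probability p. Expected payoff against X: 1p + (-5)(1−p) = 6p − 5; against Y: 0p + 5(1−p) = −5p + 5.
Setting these equal: 6p − 5 = −5p + 5 ⇒ 11p = 10 ⇒ p = 10/11, and the value is (6)·(10/11) − 5 = 5/11.
For Player 2: with q = P(X), equating a1's and a2's payoffs gives q = −10q + 5 ⇒ q = 5/11.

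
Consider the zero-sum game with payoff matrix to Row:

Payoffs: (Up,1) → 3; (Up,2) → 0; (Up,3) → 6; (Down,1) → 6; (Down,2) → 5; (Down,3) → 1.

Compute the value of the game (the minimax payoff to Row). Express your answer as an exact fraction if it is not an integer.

Row minima: Up → 0, Down → 1; maximin = 1.
Column maxima: 1 → 6, 2 → 5, 3 → 6; minimax = 5.
1 ≠ 5, so there is no saddle point; optimal play is mixed.
1 is strictly dominated by 2 (it gives Row strictly more in every row), so Column never plays it.
On the remaining 2×2 (Up, Down vs 2, 3):
Let Row play Up with probability p. Expected payoff against 2: 0p + 5(1−p) = −5p + 5; against 3: 6p + 1(1−p) = 5p + 1.
Setting these equal: −5p + 5 = 5p + 1 ⇒ −10p = -4 ⇒ p = 2/5, and the value is (-5)·(2/5) + 5 = 3.
For Column: with q = P(2), equating Up's and Down's payoffs gives −6q + 6 = 4q + 1 ⇒ q = 1/2.

3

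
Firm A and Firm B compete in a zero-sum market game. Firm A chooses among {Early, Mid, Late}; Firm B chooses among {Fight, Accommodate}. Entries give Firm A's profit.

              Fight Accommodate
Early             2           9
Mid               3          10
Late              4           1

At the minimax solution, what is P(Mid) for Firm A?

Row minima: Early → 2, Mid → 3, Late → 1; maximin = 3.
Column maxima: Fight → 4, Accommodate → 10; minimax = 4.
3 ≠ 4, so there is no saddle point; optimal play is mixed.
Early is strictly dominated by Mid, so Firm A never plays it.
On the remaining 2×2 (Mid, Late vs Fight, Accommodate):
Let Firm A play Mid with probability p. Expected payoff against Fight: 3p + 4(1−p) = −p + 4; against Accommodate: 10p + 1(1−p) = 9p + 1.
Setting these equal: −p + 4 = 9p + 1 ⇒ −10p = -3 ⇒ p = 3/10, and the value is (-1)·(3/10) + 4 = 37/10.
For Firm B: with q = P(Fight), equating Mid's and Late's payoffs gives −7q + 10 = 3q + 1 ⇒ q = 9/10.

3/10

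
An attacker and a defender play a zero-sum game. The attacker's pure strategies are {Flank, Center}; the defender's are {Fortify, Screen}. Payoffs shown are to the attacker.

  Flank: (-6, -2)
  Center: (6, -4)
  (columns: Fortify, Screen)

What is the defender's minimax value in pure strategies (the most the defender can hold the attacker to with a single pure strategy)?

Column maxima: Fortify → 6, Screen → -2.
The smallest of these is -2.

-2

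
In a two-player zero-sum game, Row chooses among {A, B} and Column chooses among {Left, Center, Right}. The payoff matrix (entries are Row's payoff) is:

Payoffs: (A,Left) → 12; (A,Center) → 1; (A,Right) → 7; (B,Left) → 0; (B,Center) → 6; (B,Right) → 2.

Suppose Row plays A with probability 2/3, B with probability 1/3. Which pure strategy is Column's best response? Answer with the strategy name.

If Column plays Left, Row's expected payoff is (2/3)·12 + (1/3)·0 = 8.
If Column plays Center, Row's expected payoff is (2/3)·1 + (1/3)·6 = 8/3.
If Column plays Right, Row's expected payoff is (2/3)·7 + (1/3)·2 = 16/3.
Column minimizes Row's payoff; the smallest is 8/3, so the best response is Center.

Center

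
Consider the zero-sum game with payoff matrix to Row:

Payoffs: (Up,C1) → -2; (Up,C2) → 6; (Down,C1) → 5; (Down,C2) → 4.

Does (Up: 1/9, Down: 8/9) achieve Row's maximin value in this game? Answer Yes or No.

Yes

Against C1 this mix gives (1/9)·(-2) + (8/9)·5 = 38/9.
Against C2 this mix gives (1/9)·6 + (8/9)·4 = 38/9.
All of Column's active replies (C1, C2) yield 38/9, and no column does worse for Row. The mix makes Column indifferent and guarantees 38/9, so it is optimal.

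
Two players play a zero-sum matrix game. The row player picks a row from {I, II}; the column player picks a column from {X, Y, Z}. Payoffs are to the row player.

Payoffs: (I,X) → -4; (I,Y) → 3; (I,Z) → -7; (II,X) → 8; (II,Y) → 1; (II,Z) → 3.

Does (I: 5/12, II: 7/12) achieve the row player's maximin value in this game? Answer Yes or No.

No

Against X this mix gives (5/12)·(-4) + (7/12)·8 = 3.
Against Y this mix gives (5/12)·3 + (7/12)·1 = 11/6.
Against Z this mix gives (5/12)·(-7) + (7/12)·3 = -7/6.
The column player will play Z, holding the row player to -7/6. Shifting weight toward the row that does better against Z would raise this floor (the equalizing mix achieves 4/3 against both Z and Y), so the proposed strategy is not optimal.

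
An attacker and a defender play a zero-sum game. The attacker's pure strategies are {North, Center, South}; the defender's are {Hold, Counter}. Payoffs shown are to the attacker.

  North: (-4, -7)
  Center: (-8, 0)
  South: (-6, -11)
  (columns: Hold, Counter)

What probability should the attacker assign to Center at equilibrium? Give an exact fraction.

3/11

Row minima: North → -7, Center → -8, South → -11; maximin = -7.
Column maxima: Hold → -4, Counter → 0; minimax = -4.
-7 ≠ -4, so there is no saddle point; optimal play is mixed.
South is strictly dominated by North, so the attacker never plays it.
On the remaining 2×2 (North, Center vs Hold, Counter):
Let the attacker play North with probability p. Expected payoff against Hold: (-4)p + (-8)(1−p) = 4p − 8; against Counter: (-7)p + 0(1−p) = −7p.
Setting these equal: 4p − 8 = −7p ⇒ 11p = 8 ⇒ p = 8/11, and the value is (4)·(8/11) − 8 = -56/11.
For the defender: with q = P(Hold), equating North's and Center's payoffs gives 3q − 7 = −8q ⇒ q = 7/11.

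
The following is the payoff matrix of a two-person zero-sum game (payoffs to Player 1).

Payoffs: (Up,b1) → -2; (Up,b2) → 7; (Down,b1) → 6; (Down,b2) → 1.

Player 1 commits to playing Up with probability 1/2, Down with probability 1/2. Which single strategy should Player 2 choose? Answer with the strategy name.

If Player 2 plays b1, Player 1's expected payoff is (1/2)·(-2) + (1/2)·6 = 2.
If Player 2 plays b2, Player 1's expected payoff is (1/2)·7 + (1/2)·1 = 4.
Player 2 minimizes Player 1's payoff; the smallest is 2, so the best response is b1.

b1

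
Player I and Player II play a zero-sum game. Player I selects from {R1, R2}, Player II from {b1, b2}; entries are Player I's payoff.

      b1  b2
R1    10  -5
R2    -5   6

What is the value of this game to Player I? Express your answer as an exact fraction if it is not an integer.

35/26

Row minima: R1 → -5, R2 → -5; maximin = -5.
Column maxima: b1 → 10, b2 → 6; minimax = 6.
-5 ≠ 6, so there is no saddle point; optimal play is mixed.
Let Player I play R1 with probability p. Expected payoff against b1: 10p + (-5)(1−p) = 15p − 5; against b2: (-5)p + 6(1−p) = −11p + 6.
Setting these equal: 15p − 5 = −11p + 6 ⇒ 26p = 11 ⇒ p = 11/26, and the value is (15)·(11/26) − 5 = 35/26.
For Player II: with q = P(b1), equating R1's and R2's payoffs gives 15q − 5 = −11q + 6 ⇒ q = 11/26.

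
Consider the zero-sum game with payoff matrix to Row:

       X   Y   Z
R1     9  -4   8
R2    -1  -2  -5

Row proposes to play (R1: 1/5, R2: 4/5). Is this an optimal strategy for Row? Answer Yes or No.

Yes

Against X this mix gives (1/5)·9 + (4/5)·(-1) = 1.
Against Y this mix gives (1/5)·(-4) + (4/5)·(-2) = -12/5.
Against Z this mix gives (1/5)·8 + (4/5)·(-5) = -12/5.
All of Column's active replies (Y, Z) yield -12/5, and no column does worse for Row. The mix makes Column indifferent and guarantees -12/5, so it is optimal.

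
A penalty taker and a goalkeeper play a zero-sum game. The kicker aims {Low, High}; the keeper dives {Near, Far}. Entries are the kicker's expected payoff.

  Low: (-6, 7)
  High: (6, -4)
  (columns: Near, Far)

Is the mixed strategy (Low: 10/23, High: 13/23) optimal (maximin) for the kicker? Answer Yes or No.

Against Near this mix gives (10/23)·(-6) + (13/23)·6 = 18/23.
Against Far this mix gives (10/23)·7 + (13/23)·(-4) = 18/23.
All of the keeper's active replies (Near, Far) yield 18/23, and no column does worse for the kicker. The mix makes the keeper indifferent and guarantees 18/23, so it is optimal.

Yes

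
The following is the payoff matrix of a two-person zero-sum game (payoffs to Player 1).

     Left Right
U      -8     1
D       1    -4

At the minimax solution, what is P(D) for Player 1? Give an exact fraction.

9/14

Row minima: U → -8, D → -4; maximin = -4.
Column maxima: Left → 1, Right → 1; minimax = 1.
-4 ≠ 1, so there is no saddle point; optimal play is mixed.
Let Player 1 play U with probability p. Expected payoff against Left: (-8)p + 1(1−p) = −9p + 1; against Right: 1p + (-4)(1−p) = 5p − 4.
Setting these equal: −9p + 1 = 5p − 4 ⇒ −14p = -5 ⇒ p = 5/14, and the value is (-9)·(5/14) + 1 = -31/14.
For Player 2: with q = P(Left), equating U's and D's payoffs gives −9q + 1 = 5q − 4 ⇒ q = 5/14.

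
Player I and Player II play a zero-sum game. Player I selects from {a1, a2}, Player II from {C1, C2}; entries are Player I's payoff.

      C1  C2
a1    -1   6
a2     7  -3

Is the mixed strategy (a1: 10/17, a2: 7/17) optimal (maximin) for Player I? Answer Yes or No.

Yes

Against C1 this mix gives (10/17)·(-1) + (7/17)·7 = 39/17.
Against C2 this mix gives (10/17)·6 + (7/17)·(-3) = 39/17.
All of Player II's active replies (C1, C2) yield 39/17, and no column does worse for Player I. The mix makes Player II indifferent and guarantees 39/17, so it is optimal.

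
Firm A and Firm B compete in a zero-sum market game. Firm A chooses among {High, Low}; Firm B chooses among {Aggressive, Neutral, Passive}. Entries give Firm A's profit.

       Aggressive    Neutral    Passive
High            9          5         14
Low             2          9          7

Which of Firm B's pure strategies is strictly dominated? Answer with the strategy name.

Aggressive holds Firm A's payoff strictly below Passive in every row: 9 < 14, 2 < 7.
So Passive is strictly dominated for Firm B.

Passive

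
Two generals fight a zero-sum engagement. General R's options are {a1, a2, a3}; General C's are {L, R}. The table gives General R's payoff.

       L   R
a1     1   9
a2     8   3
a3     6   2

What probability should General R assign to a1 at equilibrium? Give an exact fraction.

Row minima: a1 → 1, a2 → 3, a3 → 2; maximin = 3.
Column maxima: L → 8, R → 9; minimax = 8.
3 ≠ 8, so there is no saddle point; optimal play is mixed.
a3 is strictly dominated by a2, so General R never plays it.
On the remaining 2×2 (a1, a2 vs L, R):
Let General R play a1 with probability p. Expected payoff against L: 1p + 8(1−p) = −7p + 8; against R: 9p + 3(1−p) = 6p + 3.
Setting these equal: −7p + 8 = 6p + 3 ⇒ −13p = -5 ⇒ p = 5/13, and the value is (-7)·(5/13) + 8 = 69/13.
For General C: with q = P(L), equating a1's and a2's payoffs gives −8q + 9 = 5q + 3 ⇒ q = 6/13.

5/13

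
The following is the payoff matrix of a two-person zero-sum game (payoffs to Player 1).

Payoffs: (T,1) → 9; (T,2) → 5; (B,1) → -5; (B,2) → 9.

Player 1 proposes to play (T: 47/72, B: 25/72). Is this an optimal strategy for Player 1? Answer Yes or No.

No

Against 1 this mix gives (47/72)·9 + (25/72)·(-5) = 149/36.
Against 2 this mix gives (47/72)·5 + (25/72)·9 = 115/18.
Player 2 will play 1, holding Player 1 to 149/36. Shifting weight toward the row that does better against 1 would raise this floor (the equalizing mix achieves 53/9 against both 1 and 2), so the proposed strategy is not optimal.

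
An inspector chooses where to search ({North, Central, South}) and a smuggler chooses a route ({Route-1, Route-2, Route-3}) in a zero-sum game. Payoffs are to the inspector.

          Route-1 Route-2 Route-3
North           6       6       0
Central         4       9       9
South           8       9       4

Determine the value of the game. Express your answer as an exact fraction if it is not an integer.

56/9

Row minima: North → 0, Central → 4, South → 4; maximin = 4.
Column maxima: Route-1 → 8, Route-2 → 9, Route-3 → 9; minimax = 8.
4 ≠ 8, so there is no saddle point; optimal play is mixed.
North is strictly dominated by South, so the inspector never plays it.
With North eliminated, Route-2 is strictly dominated by Route-1 (it gives the inspector strictly more in every remaining row), so the smuggler never plays it.
On the remaining 2×2 (Central, South vs Route-1, Route-3):
Let the inspector play Central with probability p. Expected payoff against Route-1: 4p + 8(1−p) = −4p + 8; against Route-3: 9p + 4(1−p) = 5p + 4.
Setting these equal: −4p + 8 = 5p + 4 ⇒ −9p = -4 ⇒ p = 4/9, and the value is (-4)·(4/9) + 8 = 56/9.
For the smuggler: with q = P(Route-1), equating Central's and South's payoffs gives −5q + 9 = 4q + 4 ⇒ q = 5/9.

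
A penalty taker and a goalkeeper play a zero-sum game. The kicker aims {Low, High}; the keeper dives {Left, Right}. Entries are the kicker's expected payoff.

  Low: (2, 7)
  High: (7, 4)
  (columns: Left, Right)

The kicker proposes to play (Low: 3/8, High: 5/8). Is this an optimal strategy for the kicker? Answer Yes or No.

Yes

Against Left this mix gives (3/8)·2 + (5/8)·7 = 41/8.
Against Right this mix gives (3/8)·7 + (5/8)·4 = 41/8.
All of the keeper's active replies (Left, Right) yield 41/8, and no column does worse for the kicker. The mix makes the keeper indifferent and guarantees 41/8, so it is optimal.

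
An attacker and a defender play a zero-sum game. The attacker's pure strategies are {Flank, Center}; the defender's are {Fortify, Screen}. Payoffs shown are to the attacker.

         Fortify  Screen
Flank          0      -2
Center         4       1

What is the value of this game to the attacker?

1

Row minima: Flank → -2, Center → 1; maximin = 1.
Column maxima: Fortify → 4, Screen → 1; minimax = 1.
Since maximin = minimax = 1, there is a saddle point and the value is 1.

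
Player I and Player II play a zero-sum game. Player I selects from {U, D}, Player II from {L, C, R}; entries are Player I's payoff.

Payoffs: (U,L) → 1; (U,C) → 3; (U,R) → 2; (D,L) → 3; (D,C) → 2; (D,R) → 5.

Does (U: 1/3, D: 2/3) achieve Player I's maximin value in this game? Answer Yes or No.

Against L this mix gives (1/3)·1 + (2/3)·3 = 7/3.
Against C this mix gives (1/3)·3 + (2/3)·2 = 7/3.
Against R this mix gives (1/3)·2 + (2/3)·5 = 4.
All of Player II's active replies (L, C) yield 7/3, and no column does worse for Player I. The mix makes Player II indifferent and guarantees 7/3, so it is optimal.

Yes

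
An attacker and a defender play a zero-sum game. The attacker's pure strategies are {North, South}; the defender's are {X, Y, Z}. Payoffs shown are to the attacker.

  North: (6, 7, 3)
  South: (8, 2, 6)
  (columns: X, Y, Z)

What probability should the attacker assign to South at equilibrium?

Row minima: North → 3, South → 2; maximin = 3.
Column maxima: X → 8, Y → 7, Z → 6; minimax = 6.
3 ≠ 6, so there is no saddle point; optimal play is mixed.
X is strictly dominated by Z (it gives the attacker strictly more in every row), so the defender never plays it.
On the remaining 2×2 (North, South vs Y, Z):
Let the attacker play North with probability p. Expected payoff against Y: 7p + 2(1−p) = 5p + 2; against Z: 3p + 6(1−p) = −3p + 6.
Setting these equal: 5p + 2 = −3p + 6 ⇒ 8p = 4 ⇒ p = 1/2, and the value is (5)·(1/2) + 2 = 9/2.
For the defender: with q = P(Y), equating North's and South's payoffs gives 4q + 3 = −4q + 6 ⇒ q = 3/8.

1/2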